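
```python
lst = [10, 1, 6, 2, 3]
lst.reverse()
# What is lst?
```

[3, 2, 6, 1, 10]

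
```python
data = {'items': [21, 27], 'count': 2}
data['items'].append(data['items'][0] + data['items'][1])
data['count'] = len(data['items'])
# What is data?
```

After line 1: data = {'items': [21, 27], 'count': 2}
After line 2 (append 21 + 27 = 48): data = {'items': [21, 27, 48], 'count': 2}
After line 3 (count = len(items) = 3): data = {'items': [21, 27, 48], 'count': 3}

{'items': [21, 27, 48], 'count': 3}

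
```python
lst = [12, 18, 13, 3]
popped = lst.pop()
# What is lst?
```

[12, 18, 13]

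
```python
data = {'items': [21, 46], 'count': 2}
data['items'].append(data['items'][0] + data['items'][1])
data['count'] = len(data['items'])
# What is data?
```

After line 1: data = {'items': [21, 46], 'count': 2}
After line 2 (append 21 + 46 = 67): data = {'items': [21, 46, 67], 'count': 2}
After line 3 (count = len(items) = 3): data = {'items': [21, 46, 67], 'count': 3}

{'items': [21, 46, 67], 'count': 3}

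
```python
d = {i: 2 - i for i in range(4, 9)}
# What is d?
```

{4: -2, 5: -3, 6: -4, 7: -5, 8: -6}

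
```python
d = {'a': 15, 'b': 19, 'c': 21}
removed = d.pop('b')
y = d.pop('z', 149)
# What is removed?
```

After line 1: d = {'a': 15, 'b': 19, 'c': 21}
After line 2 (pop 'b' returns 19): d = {'a': 15, 'c': 21}, removed = 19
After line 3 (pop 'z' missing, returns default 149): d = {'a': 15, 'c': 21}, y = 149

19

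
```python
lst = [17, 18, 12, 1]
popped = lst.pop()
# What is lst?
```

[17, 18, 12]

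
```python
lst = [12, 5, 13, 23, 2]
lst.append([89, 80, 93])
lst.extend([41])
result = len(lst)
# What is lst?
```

After line 1: lst = [12, 5, 13, 23, 2]
After line 2 (append adds [89, 80, 93] as single element): lst = [12, 5, 13, 23, 2, [89, 80, 93]]
After line 3 (extend unpacks [41], adds 41): lst = [12, 5, 13, 23, 2, [89, 80, 93], 41]
After line 4: result = len(lst) = 7

[12, 5, 13, 23, 2, [89, 80, 93], 41]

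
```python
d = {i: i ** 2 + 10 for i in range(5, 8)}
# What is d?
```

{5: 35, 6: 46, 7: 59}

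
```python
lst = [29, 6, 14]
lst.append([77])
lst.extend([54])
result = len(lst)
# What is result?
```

After line 1: lst = [29, 6, 14]
After line 2 (append adds [77] as single element): lst = [29, 6, 14, [77]]
After line 3 (extend unpacks [54], adds 54): lst = [29, 6, 14, [77], 54]
After line 4: result = len(lst) = 5

5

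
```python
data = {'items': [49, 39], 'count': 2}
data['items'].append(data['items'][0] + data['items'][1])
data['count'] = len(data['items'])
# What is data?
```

After line 1: data = {'items': [49, 39], 'count': 2}
After line 2 (append 49 + 39 = 88): data = {'items': [49, 39, 88], 'count': 2}
After line 3 (count = len(items) = 3): data = {'items': [49, 39, 88], 'count': 3}

{'items': [49, 39, 88], 'count': 3}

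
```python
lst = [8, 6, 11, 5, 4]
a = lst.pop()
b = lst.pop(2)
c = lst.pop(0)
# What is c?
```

After line 1: lst = [8, 6, 11, 5, 4]
After line 2 (pop() -> a = 4): lst = [8, 6, 11, 5]
After line 3 (pop(2) -> b = 11): lst = [8, 6, 5]
After line 4 (pop(0) -> c = 8): lst = [6, 5]

8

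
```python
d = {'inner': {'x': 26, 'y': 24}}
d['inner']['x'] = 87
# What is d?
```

After line 1: d = {'inner': {'x': 26, 'y': 24}}
After line 2 (inner x overwritten): d = {'inner': {'x': 87, 'y': 24}}

{'inner': {'x': 87, 'y': 24}}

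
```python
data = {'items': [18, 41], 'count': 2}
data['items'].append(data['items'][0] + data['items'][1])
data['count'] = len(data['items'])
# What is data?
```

After line 1: data = {'items': [18, 41], 'count': 2}
After line 2 (append 18 + 41 = 59): data = {'items': [18, 41, 59], 'count': 2}
After line 3 (count = len(items) = 3): data = {'items': [18, 41, 59], 'count': 3}

{'items': [18, 41, 59], 'count': 3}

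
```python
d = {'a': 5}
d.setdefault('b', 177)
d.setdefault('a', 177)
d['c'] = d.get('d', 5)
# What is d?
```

After line 1: d = {'a': 5}
After line 2 (setdefault adds 'b'=177): d = {'a': 5, 'b': 177}
After line 3 (setdefault 'a' no-op, already exists): d = {'a': 5, 'b': 177}
After line 4 (get('d', 5) returns default since 'd' not in d): d = {'a': 5, 'b': 177, 'c': 5}

{'a': 5, 'b': 177, 'c': 5}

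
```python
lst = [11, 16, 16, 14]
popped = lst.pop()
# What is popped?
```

14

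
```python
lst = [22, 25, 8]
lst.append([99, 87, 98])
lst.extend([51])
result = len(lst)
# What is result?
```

After line 1: lst = [22, 25, 8]
After line 2 (append adds [99, 87, 98] as single element): lst = [22, 25, 8, [99, 87, 98]]
After line 3 (extend unpacks [51], adds 51): lst = [22, 25, 8, [99, 87, 98], 51]
After line 4: result = len(lst) = 5

5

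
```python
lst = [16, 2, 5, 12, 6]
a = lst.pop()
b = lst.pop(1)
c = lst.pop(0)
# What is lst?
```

After line 1: lst = [16, 2, 5, 12, 6]
After line 2 (pop() -> a = 6): lst = [16, 2, 5, 12]
After line 3 (pop(1) -> b = 2): lst = [16, 5, 12]
After line 4 (pop(0) -> c = 16): lst = [5, 12]

[5, 12]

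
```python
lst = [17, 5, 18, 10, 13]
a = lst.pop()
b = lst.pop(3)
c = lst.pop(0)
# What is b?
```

After line 1: lst = [17, 5, 18, 10, 13]
After line 2 (pop() -> a = 13): lst = [17, 5, 18, 10]
After line 3 (pop(3) -> b = 10): lst = [17, 5, 18]
After line 4 (pop(0) -> c = 17): lst = [5, 18]

10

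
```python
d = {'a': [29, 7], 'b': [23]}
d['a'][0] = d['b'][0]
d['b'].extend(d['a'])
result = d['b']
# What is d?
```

After line 1: d = {'a': [29, 7], 'b': [23]}
After line 2 (a[0] = b[0] = 23): d = {'a': [23, 7], 'b': [23]}
After line 3 (b.extend(a) appends [23, 7]): d = {'a': [23, 7], 'b': [23, 23, 7]}
After line 4: result = d['b'] = [23, 23, 7]

{'a': [23, 7], 'b': [23, 23, 7]}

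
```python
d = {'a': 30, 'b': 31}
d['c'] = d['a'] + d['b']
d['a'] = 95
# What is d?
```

After line 1: d = {'a': 30, 'b': 31}
After line 2 (d['c'] = 30 + 31): d = {'a': 30, 'b': 31, 'c': 61}
After line 3: d = {'a': 95, 'b': 31, 'c': 61}

{'a': 95, 'b': 31, 'c': 61}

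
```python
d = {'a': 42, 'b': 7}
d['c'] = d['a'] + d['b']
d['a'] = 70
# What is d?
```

After line 1: d = {'a': 42, 'b': 7}
After line 2 (d['c'] = 42 + 7): d = {'a': 42, 'b': 7, 'c': 49}
After line 3: d = {'a': 70, 'b': 7, 'c': 49}

{'a': 70, 'b': 7, 'c': 49}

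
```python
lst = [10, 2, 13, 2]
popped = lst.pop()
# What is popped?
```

2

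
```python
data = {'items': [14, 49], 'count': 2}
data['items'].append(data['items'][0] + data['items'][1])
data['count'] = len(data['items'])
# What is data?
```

After line 1: data = {'items': [14, 49], 'count': 2}
After line 2 (append 14 + 49 = 63): data = {'items': [14, 49, 63], 'count': 2}
After line 3 (count = len(items) = 3): data = {'items': [14, 49, 63], 'count': 3}

{'items': [14, 49, 63], 'count': 3}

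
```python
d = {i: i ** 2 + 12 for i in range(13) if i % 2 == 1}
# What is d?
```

{1: 13, 3: 21, 5: 37, 7: 61, 9: 93, 11: 133}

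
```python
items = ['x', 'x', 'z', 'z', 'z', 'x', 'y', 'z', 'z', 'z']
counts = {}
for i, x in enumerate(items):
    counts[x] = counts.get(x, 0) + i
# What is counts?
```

Initial: counts = {}, items = ['x', 'x', 'z', 'z', 'z', 'x', 'y', 'z', 'z', 'z']
i=0, x='x': counts = {'x': 0}
i=1, x='x': counts = {'x': 1}
i=2, x='z': counts = {'x': 1, 'z': 2}
i=3, x='z': counts = {'x': 1, 'z': 5}
i=4, x='z': counts = {'x': 1, 'z': 9}
i=5, x='x': counts = {'x': 6, 'z': 9}
i=6, x='y': counts = {'x': 6, 'z': 9, 'y': 6}
i=7, x='z': counts = {'x': 6, 'z': 16, 'y': 6}
i=8, x='z': counts = {'x': 6, 'z': 24, 'y': 6}
i=9, x='z': counts = {'x': 6, 'z': 33, 'y': 6}

{'x': 6, 'z': 33, 'y': 6}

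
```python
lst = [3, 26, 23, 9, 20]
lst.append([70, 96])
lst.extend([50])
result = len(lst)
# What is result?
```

After line 1: lst = [3, 26, 23, 9, 20]
After line 2 (append adds [70, 96] as single element): lst = [3, 26, 23, 9, 20, [70, 96]]
After line 3 (extend unpacks [50], adds 50): lst = [3, 26, 23, 9, 20, [70, 96], 50]
After line 4: result = len(lst) = 7

7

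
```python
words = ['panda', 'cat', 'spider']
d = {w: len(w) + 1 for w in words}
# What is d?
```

{'panda': 6, 'cat': 4, 'spider': 7}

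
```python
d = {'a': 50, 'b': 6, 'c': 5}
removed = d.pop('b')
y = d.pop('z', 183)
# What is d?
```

After line 1: d = {'a': 50, 'b': 6, 'c': 5}
After line 2 (pop 'b' returns 6): d = {'a': 50, 'c': 5}, removed = 6
After line 3 (pop 'z' missing, returns default 183): d = {'a': 50, 'c': 5}, y = 183

{'a': 50, 'c': 5}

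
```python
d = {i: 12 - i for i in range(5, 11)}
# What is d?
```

{5: 7, 6: 6, 7: 5, 8: 4, 9: 3, 10: 2}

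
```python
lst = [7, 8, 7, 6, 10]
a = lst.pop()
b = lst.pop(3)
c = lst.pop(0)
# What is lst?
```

After line 1: lst = [7, 8, 7, 6, 10]
After line 2 (pop() -> a = 10): lst = [7, 8, 7, 6]
After line 3 (pop(3) -> b = 6): lst = [7, 8, 7]
After line 4 (pop(0) -> c = 7): lst = [8, 7]

[8, 7]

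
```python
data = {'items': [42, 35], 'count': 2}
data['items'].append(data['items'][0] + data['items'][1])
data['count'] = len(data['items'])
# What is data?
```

After line 1: data = {'items': [42, 35], 'count': 2}
After line 2 (append 42 + 35 = 77): data = {'items': [42, 35, 77], 'count': 2}
After line 3 (count = len(items) = 3): data = {'items': [42, 35, 77], 'count': 3}

{'items': [42, 35, 77], 'count': 3}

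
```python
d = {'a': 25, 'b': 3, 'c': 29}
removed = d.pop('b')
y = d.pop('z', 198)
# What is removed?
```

After line 1: d = {'a': 25, 'b': 3, 'c': 29}
After line 2 (pop 'b' returns 3): d = {'a': 25, 'c': 29}, removed = 3
After line 3 (pop 'z' missing, returns default 198): d = {'a': 25, 'c': 29}, y = 198

3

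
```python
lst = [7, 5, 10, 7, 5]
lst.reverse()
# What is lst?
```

[5, 7, 10, 5, 7]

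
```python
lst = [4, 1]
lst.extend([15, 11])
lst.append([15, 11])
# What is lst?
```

After line 1: lst = [4, 1]
After line 2 (extend unpacks [15, 11]): lst = [4, 1, 15, 11]
After line 3 (append adds [15, 11] as single element): lst = [4, 1, 15, 11, [15, 11]]

[4, 1, 15, 11, [15, 11]]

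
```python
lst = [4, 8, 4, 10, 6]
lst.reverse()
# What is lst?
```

[6, 10, 4, 8, 4]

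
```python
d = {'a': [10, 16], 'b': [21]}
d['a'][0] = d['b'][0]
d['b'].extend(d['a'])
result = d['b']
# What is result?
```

After line 1: d = {'a': [10, 16], 'b': [21]}
After line 2 (a[0] = b[0] = 21): d = {'a': [21, 16], 'b': [21]}
After line 3 (b.extend(a) appends [21, 16]): d = {'a': [21, 16], 'b': [21, 21, 16]}
After line 4: result = d['b'] = [21, 21, 16]

[21, 21, 16]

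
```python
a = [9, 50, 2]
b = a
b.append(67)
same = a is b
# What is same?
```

After line 1: a = [9, 50, 2]
After line 2 (b = a is an alias, same object): a = [9, 50, 2], b = [9, 50, 2]
After line 3 (b.append mutates the shared list): a = [9, 50, 2, 67], b = [9, 50, 2, 67]
After line 4 (same = a is b; same object -> True): same = True

True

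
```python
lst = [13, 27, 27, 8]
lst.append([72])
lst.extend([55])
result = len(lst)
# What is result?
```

After line 1: lst = [13, 27, 27, 8]
After line 2 (append adds [72] as single element): lst = [13, 27, 27, 8, [72]]
After line 3 (extend unpacks [55], adds 55): lst = [13, 27, 27, 8, [72], 55]
After line 4: result = len(lst) = 6

6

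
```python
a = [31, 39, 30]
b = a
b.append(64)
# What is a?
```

After line 1: a = [31, 39, 30]
After line 2 (b = a is an alias, same object): a = [31, 39, 30], b = [31, 39, 30]
After line 3 (b.append mutates the shared list): a = [31, 39, 30, 64], b = [31, 39, 30, 64]

[31, 39, 30, 64]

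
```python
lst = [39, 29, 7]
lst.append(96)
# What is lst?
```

[39, 29, 7, 96]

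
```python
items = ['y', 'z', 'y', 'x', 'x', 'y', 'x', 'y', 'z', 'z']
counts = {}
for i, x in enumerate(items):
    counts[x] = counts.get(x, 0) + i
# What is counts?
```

Initial: counts = {}, items = ['y', 'z', 'y', 'x', 'x', 'y', 'x', 'y', 'z', 'z']
i=0, x='y': counts = {'y': 0}
i=1, x='z': counts = {'y': 0, 'z': 1}
i=2, x='y': counts = {'y': 2, 'z': 1}
i=3, x='x': counts = {'y': 2, 'z': 1, 'x': 3}
i=4, x='x': counts = {'y': 2, 'z': 1, 'x': 7}
i=5, x='y': counts = {'y': 7, 'z': 1, 'x': 7}
i=6, x='x': counts = {'y': 7, 'z': 1, 'x': 13}
i=7, x='y': counts = {'y': 14, 'z': 1, 'x': 13}
i=8, x='z': counts = {'y': 14, 'z': 9, 'x': 13}
i=9, x='z': counts = {'y': 14, 'z': 18, 'x': 13}

{'y': 14, 'z': 18, 'x': 13}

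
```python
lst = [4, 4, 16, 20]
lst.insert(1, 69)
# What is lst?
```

[4, 69, 4, 16, 20]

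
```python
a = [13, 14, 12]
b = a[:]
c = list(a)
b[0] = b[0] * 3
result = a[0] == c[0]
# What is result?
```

After line 1: a = [13, 14, 12]
After line 2 (b = a[:], copy): a = [13, 14, 12], b = [13, 14, 12]
After line 3 (c = list(a) is a copy, new object): c = [13, 14, 12]
After line 4 (b[0] = 13 * 3 = 39; only b mutates (copy)): a = [13, 14, 12], b = [39, 14, 12], c = [13, 14, 12]
After line 5 (a[0] = 13, c[0] = 13; result = True)

True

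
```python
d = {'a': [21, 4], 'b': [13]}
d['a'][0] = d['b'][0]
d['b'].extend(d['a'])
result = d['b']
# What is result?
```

After line 1: d = {'a': [21, 4], 'b': [13]}
After line 2 (a[0] = b[0] = 13): d = {'a': [13, 4], 'b': [13]}
After line 3 (b.extend(a) appends [13, 4]): d = {'a': [13, 4], 'b': [13, 13, 4]}
After line 4: result = d['b'] = [13, 13, 4]

[13, 13, 4]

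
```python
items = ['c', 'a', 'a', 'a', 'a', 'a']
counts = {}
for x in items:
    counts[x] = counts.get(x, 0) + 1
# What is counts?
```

Initial: counts = {}, items = ['c', 'a', 'a', 'a', 'a', 'a']
See 'c': counts = {'c': 1}
See 'a': counts = {'c': 1, 'a': 1}
See 'a': counts = {'c': 1, 'a': 2}
See 'a': counts = {'c': 1, 'a': 3}
See 'a': counts = {'c': 1, 'a': 4}
See 'a': counts = {'c': 1, 'a': 5}

{'c': 1, 'a': 5}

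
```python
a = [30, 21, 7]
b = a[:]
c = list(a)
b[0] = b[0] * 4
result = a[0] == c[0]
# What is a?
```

After line 1: a = [30, 21, 7]
After line 2 (b = a[:], copy): a = [30, 21, 7], b = [30, 21, 7]
After line 3 (c = list(a) is a copy, new object): c = [30, 21, 7]
After line 4 (b[0] = 30 * 4 = 120; only b mutates (copy)): a = [30, 21, 7], b = [120, 21, 7], c = [30, 21, 7]
After line 5 (a[0] = 30, c[0] = 30; result = True)

[30, 21, 7]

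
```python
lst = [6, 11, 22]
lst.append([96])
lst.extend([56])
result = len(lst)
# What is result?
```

After line 1: lst = [6, 11, 22]
After line 2 (append adds [96] as single element): lst = [6, 11, 22, [96]]
After line 3 (extend unpacks [56], adds 56): lst = [6, 11, 22, [96], 56]
After line 4: result = len(lst) = 5

5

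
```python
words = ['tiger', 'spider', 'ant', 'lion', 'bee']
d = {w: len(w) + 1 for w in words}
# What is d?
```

{'tiger': 6, 'spider': 7, 'ant': 4, 'lion': 5, 'bee': 4}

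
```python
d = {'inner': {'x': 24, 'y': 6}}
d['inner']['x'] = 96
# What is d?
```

After line 1: d = {'inner': {'x': 24, 'y': 6}}
After line 2 (inner x overwritten): d = {'inner': {'x': 96, 'y': 6}}

{'inner': {'x': 96, 'y': 6}}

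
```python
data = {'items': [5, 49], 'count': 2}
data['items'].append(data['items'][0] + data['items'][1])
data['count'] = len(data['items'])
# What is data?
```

After line 1: data = {'items': [5, 49], 'count': 2}
After line 2 (append 5 + 49 = 54): data = {'items': [5, 49, 54], 'count': 2}
After line 3 (count = len(items) = 3): data = {'items': [5, 49, 54], 'count': 3}

{'items': [5, 49, 54], 'count': 3}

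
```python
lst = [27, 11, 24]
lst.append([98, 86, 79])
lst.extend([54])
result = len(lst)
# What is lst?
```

After line 1: lst = [27, 11, 24]
After line 2 (append adds [98, 86, 79] as single element): lst = [27, 11, 24, [98, 86, 79]]
After line 3 (extend unpacks [54], adds 54): lst = [27, 11, 24, [98, 86, 79], 54]
After line 4: result = len(lst) = 5

[27, 11, 24, [98, 86, 79], 54]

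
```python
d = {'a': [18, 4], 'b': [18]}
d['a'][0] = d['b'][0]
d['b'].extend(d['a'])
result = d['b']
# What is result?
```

After line 1: d = {'a': [18, 4], 'b': [18]}
After line 2 (a[0] = b[0] = 18): d = {'a': [18, 4], 'b': [18]}
After line 3 (b.extend(a) appends [18, 4]): d = {'a': [18, 4], 'b': [18, 18, 4]}
After line 4: result = d['b'] = [18, 18, 4]

[18, 18, 4]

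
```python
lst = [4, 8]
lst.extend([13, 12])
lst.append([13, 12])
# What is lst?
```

After line 1: lst = [4, 8]
After line 2 (extend unpacks [13, 12]): lst = [4, 8, 13, 12]
After line 3 (append adds [13, 12] as single element): lst = [4, 8, 13, 12, [13, 12]]

[4, 8, 13, 12, [13, 12]]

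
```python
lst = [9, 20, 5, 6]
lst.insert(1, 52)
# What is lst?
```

[9, 52, 20, 5, 6]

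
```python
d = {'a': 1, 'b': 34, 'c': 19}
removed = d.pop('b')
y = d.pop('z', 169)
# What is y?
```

After line 1: d = {'a': 1, 'b': 34, 'c': 19}
After line 2 (pop 'b' returns 34): d = {'a': 1, 'c': 19}, removed = 34
After line 3 (pop 'z' missing, returns default 169): d = {'a': 1, 'c': 19}, y = 169

169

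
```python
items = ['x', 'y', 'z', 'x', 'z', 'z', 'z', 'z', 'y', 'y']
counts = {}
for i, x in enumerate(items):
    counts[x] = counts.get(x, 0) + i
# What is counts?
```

Initial: counts = {}, items = ['x', 'y', 'z', 'x', 'z', 'z', 'z', 'z', 'y', 'y']
i=0, x='x': counts = {'x': 0}
i=1, x='y': counts = {'x': 0, 'y': 1}
i=2, x='z': counts = {'x': 0, 'y': 1, 'z': 2}
i=3, x='x': counts = {'x': 3, 'y': 1, 'z': 2}
i=4, x='z': counts = {'x': 3, 'y': 1, 'z': 6}
i=5, x='z': counts = {'x': 3, 'y': 1, 'z': 11}
i=6, x='z': counts = {'x': 3, 'y': 1, 'z': 17}
i=7, x='z': counts = {'x': 3, 'y': 1, 'z': 24}
i=8, x='y': counts = {'x': 3, 'y': 9, 'z': 24}
i=9, x='y': counts = {'x': 3, 'y': 18, 'z': 24}

{'x': 3, 'y': 18, 'z': 24}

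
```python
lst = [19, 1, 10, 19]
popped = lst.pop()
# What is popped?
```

19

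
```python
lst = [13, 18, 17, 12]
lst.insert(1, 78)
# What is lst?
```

[13, 78, 18, 17, 12]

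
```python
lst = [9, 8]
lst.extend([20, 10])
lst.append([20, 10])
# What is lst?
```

After line 1: lst = [9, 8]
After line 2 (extend unpacks [20, 10]): lst = [9, 8, 20, 10]
After line 3 (append adds [20, 10] as single element): lst = [9, 8, 20, 10, [20, 10]]

[9, 8, 20, 10, [20, 10]]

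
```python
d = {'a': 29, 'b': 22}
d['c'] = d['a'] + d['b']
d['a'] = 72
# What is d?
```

After line 1: d = {'a': 29, 'b': 22}
After line 2 (d['c'] = 29 + 22): d = {'a': 29, 'b': 22, 'c': 51}
After line 3: d = {'a': 72, 'b': 22, 'c': 51}

{'a': 72, 'b': 22, 'c': 51}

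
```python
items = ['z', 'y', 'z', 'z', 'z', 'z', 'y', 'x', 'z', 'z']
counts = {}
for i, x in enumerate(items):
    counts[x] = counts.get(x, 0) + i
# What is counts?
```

Initial: counts = {}, items = ['z', 'y', 'z', 'z', 'z', 'z', 'y', 'x', 'z', 'z']
i=0, x='z': counts = {'z': 0}
i=1, x='y': counts = {'z': 0, 'y': 1}
i=2, x='z': counts = {'z': 2, 'y': 1}
i=3, x='z': counts = {'z': 5, 'y': 1}
i=4, x='z': counts = {'z': 9, 'y': 1}
i=5, x='z': counts = {'z': 14, 'y': 1}
i=6, x='y': counts = {'z': 14, 'y': 7}
i=7, x='x': counts = {'z': 14, 'y': 7, 'x': 7}
i=8, x='z': counts = {'z': 22, 'y': 7, 'x': 7}
i=9, x='z': counts = {'z': 31, 'y': 7, 'x': 7}

{'z': 31, 'y': 7, 'x': 7}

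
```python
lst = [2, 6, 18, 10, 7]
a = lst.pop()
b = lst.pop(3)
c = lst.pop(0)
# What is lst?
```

After line 1: lst = [2, 6, 18, 10, 7]
After line 2 (pop() -> a = 7): lst = [2, 6, 18, 10]
After line 3 (pop(3) -> b = 10): lst = [2, 6, 18]
After line 4 (pop(0) -> c = 2): lst = [6, 18]

[6, 18]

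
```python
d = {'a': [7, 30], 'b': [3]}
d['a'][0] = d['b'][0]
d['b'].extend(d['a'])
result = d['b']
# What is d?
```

After line 1: d = {'a': [7, 30], 'b': [3]}
After line 2 (a[0] = b[0] = 3): d = {'a': [3, 30], 'b': [3]}
After line 3 (b.extend(a) appends [3, 30]): d = {'a': [3, 30], 'b': [3, 3, 30]}
After line 4: result = d['b'] = [3, 3, 30]

{'a': [3, 30], 'b': [3, 3, 30]}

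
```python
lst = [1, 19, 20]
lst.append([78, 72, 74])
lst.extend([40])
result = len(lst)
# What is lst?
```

After line 1: lst = [1, 19, 20]
After line 2 (append adds [78, 72, 74] as single element): lst = [1, 19, 20, [78, 72, 74]]
After line 3 (extend unpacks [40], adds 40): lst = [1, 19, 20, [78, 72, 74], 40]
After line 4: result = len(lst) = 5

[1, 19, 20, [78, 72, 74], 40]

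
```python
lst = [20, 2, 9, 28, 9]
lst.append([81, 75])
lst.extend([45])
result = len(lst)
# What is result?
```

After line 1: lst = [20, 2, 9, 28, 9]
After line 2 (append adds [81, 75] as single element): lst = [20, 2, 9, 28, 9, [81, 75]]
After line 3 (extend unpacks [45], adds 45): lst = [20, 2, 9, 28, 9, [81, 75], 45]
After line 4: result = len(lst) = 7

7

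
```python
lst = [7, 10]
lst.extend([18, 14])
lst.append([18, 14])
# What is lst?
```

After line 1: lst = [7, 10]
After line 2 (extend unpacks [18, 14]): lst = [7, 10, 18, 14]
After line 3 (append adds [18, 14] as single element): lst = [7, 10, 18, 14, [18, 14]]

[7, 10, 18, 14, [18, 14]]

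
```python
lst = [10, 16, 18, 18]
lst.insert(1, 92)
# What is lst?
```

[10, 92, 16, 18, 18]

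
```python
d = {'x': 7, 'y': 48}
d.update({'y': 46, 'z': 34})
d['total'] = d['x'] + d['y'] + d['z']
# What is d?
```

After line 1: d = {'x': 7, 'y': 48}
After line 2 (y overwritten, z added): d = {'x': 7, 'y': 46, 'z': 34}
After line 3 (total = 7 + 46 + 34 = 87): d = {'x': 7, 'y': 46, 'z': 34, 'total': 87}

{'x': 7, 'y': 46, 'z': 34, 'total': 87}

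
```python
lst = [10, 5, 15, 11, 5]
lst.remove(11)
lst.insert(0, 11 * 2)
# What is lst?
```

After line 1: lst = [10, 5, 15, 11, 5]
After line 2 (remove first 11): lst = [10, 5, 15, 5]
After line 3 (insert 22 at index 0): lst = [22, 10, 5, 15, 5]

[22, 10, 5, 15, 5]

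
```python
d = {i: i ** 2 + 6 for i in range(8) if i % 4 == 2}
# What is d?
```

{2: 10, 6: 42}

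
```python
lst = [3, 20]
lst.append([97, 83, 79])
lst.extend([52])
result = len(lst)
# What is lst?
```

After line 1: lst = [3, 20]
After line 2 (append adds [97, 83, 79] as single element): lst = [3, 20, [97, 83, 79]]
After line 3 (extend unpacks [52], adds 52): lst = [3, 20, [97, 83, 79], 52]
After line 4: result = len(lst) = 4

[3, 20, [97, 83, 79], 52]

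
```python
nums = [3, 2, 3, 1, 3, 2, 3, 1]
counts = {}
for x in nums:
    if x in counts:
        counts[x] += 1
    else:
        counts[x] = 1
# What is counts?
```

Initial: counts = {}, nums = [3, 2, 3, 1, 3, 2, 3, 1]
See 3: counts = {3: 1}
See 2: counts = {3: 1, 2: 1}
See 3: counts = {3: 2, 2: 1}
See 1: counts = {3: 2, 2: 1, 1: 1}
See 3: counts = {3: 3, 2: 1, 1: 1}
See 2: counts = {3: 3, 2: 2, 1: 1}
See 3: counts = {3: 4, 2: 2, 1: 1}
See 1: counts = {3: 4, 2: 2, 1: 2}

{3: 4, 2: 2, 1: 2}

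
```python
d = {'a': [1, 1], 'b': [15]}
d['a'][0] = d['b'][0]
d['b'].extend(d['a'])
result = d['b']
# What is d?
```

After line 1: d = {'a': [1, 1], 'b': [15]}
After line 2 (a[0] = b[0] = 15): d = {'a': [15, 1], 'b': [15]}
After line 3 (b.extend(a) appends [15, 1]): d = {'a': [15, 1], 'b': [15, 15, 1]}
After line 4: result = d['b'] = [15, 15, 1]

{'a': [15, 1], 'b': [15, 15, 1]}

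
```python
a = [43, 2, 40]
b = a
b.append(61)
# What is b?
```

After line 1: a = [43, 2, 40]
After line 2 (b = a is an alias, same object): a = [43, 2, 40], b = [43, 2, 40]
After line 3 (b.append mutates the shared list): a = [43, 2, 40, 61], b = [43, 2, 40, 61]

[43, 2, 40, 61]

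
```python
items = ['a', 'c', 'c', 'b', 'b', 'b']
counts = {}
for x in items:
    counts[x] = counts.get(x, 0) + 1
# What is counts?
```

Initial: counts = {}, items = ['a', 'c', 'c', 'b', 'b', 'b']
See 'a': counts = {'a': 1}
See 'c': counts = {'a': 1, 'c': 1}
See 'c': counts = {'a': 1, 'c': 2}
See 'b': counts = {'a': 1, 'c': 2, 'b': 1}
See 'b': counts = {'a': 1, 'c': 2, 'b': 2}
See 'b': counts = {'a': 1, 'c': 2, 'b': 3}

{'a': 1, 'c': 2, 'b': 3}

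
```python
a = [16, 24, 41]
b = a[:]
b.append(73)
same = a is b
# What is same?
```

After line 1: a = [16, 24, 41]
After line 2 (b = a[:] is a shallow copy, new object): a = [16, 24, 41], b = [16, 24, 41]
After line 3 (append only mutates b): a = [16, 24, 41], b = [16, 24, 41, 73]
After line 4 (same = a is b; different objects -> False): same = False

False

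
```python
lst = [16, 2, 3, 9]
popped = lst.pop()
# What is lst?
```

[16, 2, 3]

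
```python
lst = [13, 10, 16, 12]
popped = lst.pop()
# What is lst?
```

[13, 10, 16]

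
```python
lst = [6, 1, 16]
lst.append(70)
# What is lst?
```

[6, 1, 16, 70]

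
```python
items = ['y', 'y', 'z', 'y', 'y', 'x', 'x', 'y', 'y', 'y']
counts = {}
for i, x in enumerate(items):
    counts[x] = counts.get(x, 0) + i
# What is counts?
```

Initial: counts = {}, items = ['y', 'y', 'z', 'y', 'y', 'x', 'x', 'y', 'y', 'y']
i=0, x='y': counts = {'y': 0}
i=1, x='y': counts = {'y': 1}
i=2, x='z': counts = {'y': 1, 'z': 2}
i=3, x='y': counts = {'y': 4, 'z': 2}
i=4, x='y': counts = {'y': 8, 'z': 2}
i=5, x='x': counts = {'y': 8, 'z': 2, 'x': 5}
i=6, x='x': counts = {'y': 8, 'z': 2, 'x': 11}
i=7, x='y': counts = {'y': 15, 'z': 2, 'x': 11}
i=8, x='y': counts = {'y': 23, 'z': 2, 'x': 11}
i=9, x='y': counts = {'y': 32, 'z': 2, 'x': 11}

{'y': 32, 'z': 2, 'x': 11}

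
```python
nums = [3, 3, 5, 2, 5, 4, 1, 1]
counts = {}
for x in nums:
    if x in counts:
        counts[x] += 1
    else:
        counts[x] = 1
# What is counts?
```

Initial: counts = {}, nums = [3, 3, 5, 2, 5, 4, 1, 1]
See 3: counts = {3: 1}
See 3: counts = {3: 2}
See 5: counts = {3: 2, 5: 1}
See 2: counts = {3: 2, 5: 1, 2: 1}
See 5: counts = {3: 2, 5: 2, 2: 1}
See 4: counts = {3: 2, 5: 2, 2: 1, 4: 1}
See 1: counts = {3: 2, 5: 2, 2: 1, 4: 1, 1: 1}
See 1: counts = {3: 2, 5: 2, 2: 1, 4: 1, 1: 2}

{3: 2, 5: 2, 2: 1, 4: 1, 1: 2}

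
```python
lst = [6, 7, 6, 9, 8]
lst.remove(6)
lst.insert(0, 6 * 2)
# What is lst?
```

After line 1: lst = [6, 7, 6, 9, 8]
After line 2 (remove first 6): lst = [7, 6, 9, 8]
After line 3 (insert 12 at index 0): lst = [12, 7, 6, 9, 8]

[12, 7, 6, 9, 8]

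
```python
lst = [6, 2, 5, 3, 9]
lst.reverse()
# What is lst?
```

[9, 3, 5, 2, 6]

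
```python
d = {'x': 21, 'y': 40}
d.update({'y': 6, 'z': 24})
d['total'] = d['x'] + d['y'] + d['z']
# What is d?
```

After line 1: d = {'x': 21, 'y': 40}
After line 2 (y overwritten, z added): d = {'x': 21, 'y': 6, 'z': 24}
After line 3 (total = 21 + 6 + 24 = 51): d = {'x': 21, 'y': 6, 'z': 24, 'total': 51}

{'x': 21, 'y': 6, 'z': 24, 'total': 51}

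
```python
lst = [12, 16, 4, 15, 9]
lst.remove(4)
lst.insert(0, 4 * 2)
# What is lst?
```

After line 1: lst = [12, 16, 4, 15, 9]
After line 2 (remove first 4): lst = [12, 16, 15, 9]
After line 3 (insert 8 at index 0): lst = [8, 12, 16, 15, 9]

[8, 12, 16, 15, 9]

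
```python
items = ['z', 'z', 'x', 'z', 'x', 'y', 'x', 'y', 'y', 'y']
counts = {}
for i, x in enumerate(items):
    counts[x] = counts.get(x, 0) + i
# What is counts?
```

Initial: counts = {}, items = ['z', 'z', 'x', 'z', 'x', 'y', 'x', 'y', 'y', 'y']
i=0, x='z': counts = {'z': 0}
i=1, x='z': counts = {'z': 1}
i=2, x='x': counts = {'z': 1, 'x': 2}
i=3, x='z': counts = {'z': 4, 'x': 2}
i=4, x='x': counts = {'z': 4, 'x': 6}
i=5, x='y': counts = {'z': 4, 'x': 6, 'y': 5}
i=6, x='x': counts = {'z': 4, 'x': 12, 'y': 5}
i=7, x='y': counts = {'z': 4, 'x': 12, 'y': 12}
i=8, x='y': counts = {'z': 4, 'x': 12, 'y': 20}
i=9, x='y': counts = {'z': 4, 'x': 12, 'y': 29}

{'z': 4, 'x': 12, 'y': 29}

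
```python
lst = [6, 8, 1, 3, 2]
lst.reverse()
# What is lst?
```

[2, 3, 1, 8, 6]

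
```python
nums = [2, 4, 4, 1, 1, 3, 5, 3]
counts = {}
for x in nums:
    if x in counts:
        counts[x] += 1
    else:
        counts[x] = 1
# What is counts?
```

Initial: counts = {}, nums = [2, 4, 4, 1, 1, 3, 5, 3]
See 2: counts = {2: 1}
See 4: counts = {2: 1, 4: 1}
See 4: counts = {2: 1, 4: 2}
See 1: counts = {2: 1, 4: 2, 1: 1}
See 1: counts = {2: 1, 4: 2, 1: 2}
See 3: counts = {2: 1, 4: 2, 1: 2, 3: 1}
See 5: counts = {2: 1, 4: 2, 1: 2, 3: 1, 5: 1}
See 3: counts = {2: 1, 4: 2, 1: 2, 3: 2, 5: 1}

{2: 1, 4: 2, 1: 2, 3: 2, 5: 1}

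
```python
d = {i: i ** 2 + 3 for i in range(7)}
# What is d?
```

{0: 3, 1: 4, 2: 7, 3: 12, 4: 19, 5: 28, 6: 39}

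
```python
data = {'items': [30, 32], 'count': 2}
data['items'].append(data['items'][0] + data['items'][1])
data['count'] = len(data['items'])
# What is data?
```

After line 1: data = {'items': [30, 32], 'count': 2}
After line 2 (append 30 + 32 = 62): data = {'items': [30, 32, 62], 'count': 2}
After line 3 (count = len(items) = 3): data = {'items': [30, 32, 62], 'count': 3}

{'items': [30, 32, 62], 'count': 3}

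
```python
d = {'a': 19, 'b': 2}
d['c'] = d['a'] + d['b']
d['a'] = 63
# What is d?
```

After line 1: d = {'a': 19, 'b': 2}
After line 2 (d['c'] = 19 + 2): d = {'a': 19, 'b': 2, 'c': 21}
After line 3: d = {'a': 63, 'b': 2, 'c': 21}

{'a': 63, 'b': 2, 'c': 21}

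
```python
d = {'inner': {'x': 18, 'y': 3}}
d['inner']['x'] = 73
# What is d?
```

After line 1: d = {'inner': {'x': 18, 'y': 3}}
After line 2 (inner x overwritten): d = {'inner': {'x': 73, 'y': 3}}

{'inner': {'x': 73, 'y': 3}}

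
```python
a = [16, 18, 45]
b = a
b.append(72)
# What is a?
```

After line 1: a = [16, 18, 45]
After line 2 (b = a is an alias, same object): a = [16, 18, 45], b = [16, 18, 45]
After line 3 (b.append mutates the shared list): a = [16, 18, 45, 72], b = [16, 18, 45, 72]

[16, 18, 45, 72]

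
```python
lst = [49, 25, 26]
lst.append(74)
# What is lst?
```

[49, 25, 26, 74]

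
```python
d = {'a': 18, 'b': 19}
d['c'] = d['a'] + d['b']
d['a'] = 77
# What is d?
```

After line 1: d = {'a': 18, 'b': 19}
After line 2 (d['c'] = 18 + 19): d = {'a': 18, 'b': 19, 'c': 37}
After line 3: d = {'a': 77, 'b': 19, 'c': 37}

{'a': 77, 'b': 19, 'c': 37}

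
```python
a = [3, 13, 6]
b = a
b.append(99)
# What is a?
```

After line 1: a = [3, 13, 6]
After line 2 (b = a is an alias, same object): a = [3, 13, 6], b = [3, 13, 6]
After line 3 (b.append mutates the shared list): a = [3, 13, 6, 99], b = [3, 13, 6, 99]

[3, 13, 6, 99]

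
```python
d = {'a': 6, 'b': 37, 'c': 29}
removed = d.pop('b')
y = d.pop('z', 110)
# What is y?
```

After line 1: d = {'a': 6, 'b': 37, 'c': 29}
After line 2 (pop 'b' returns 37): d = {'a': 6, 'c': 29}, removed = 37
After line 3 (pop 'z' missing, returns default 110): d = {'a': 6, 'c': 29}, y = 110

110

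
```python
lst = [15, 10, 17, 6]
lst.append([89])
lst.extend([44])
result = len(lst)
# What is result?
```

After line 1: lst = [15, 10, 17, 6]
After line 2 (append adds [89] as single element): lst = [15, 10, 17, 6, [89]]
After line 3 (extend unpacks [44], adds 44): lst = [15, 10, 17, 6, [89], 44]
After line 4: result = len(lst) = 6

6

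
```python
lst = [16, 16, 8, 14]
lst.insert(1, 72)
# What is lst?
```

[16, 72, 16, 8, 14]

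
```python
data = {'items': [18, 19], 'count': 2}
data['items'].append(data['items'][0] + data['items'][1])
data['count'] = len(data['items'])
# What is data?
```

After line 1: data = {'items': [18, 19], 'count': 2}
After line 2 (append 18 + 19 = 37): data = {'items': [18, 19, 37], 'count': 2}
After line 3 (count = len(items) = 3): data = {'items': [18, 19, 37], 'count': 3}

{'items': [18, 19, 37], 'count': 3}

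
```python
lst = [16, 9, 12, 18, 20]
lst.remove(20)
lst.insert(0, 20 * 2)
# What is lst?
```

After line 1: lst = [16, 9, 12, 18, 20]
After line 2 (remove first 20): lst = [16, 9, 12, 18]
After line 3 (insert 40 at index 0): lst = [40, 16, 9, 12, 18]

[40, 16, 9, 12, 18]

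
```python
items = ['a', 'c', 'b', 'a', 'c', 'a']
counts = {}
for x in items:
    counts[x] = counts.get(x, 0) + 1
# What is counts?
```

Initial: counts = {}, items = ['a', 'c', 'b', 'a', 'c', 'a']
See 'a': counts = {'a': 1}
See 'c': counts = {'a': 1, 'c': 1}
See 'b': counts = {'a': 1, 'c': 1, 'b': 1}
See 'a': counts = {'a': 2, 'c': 1, 'b': 1}
See 'c': counts = {'a': 2, 'c': 2, 'b': 1}
See 'a': counts = {'a': 3, 'c': 2, 'b': 1}

{'a': 3, 'c': 2, 'b': 1}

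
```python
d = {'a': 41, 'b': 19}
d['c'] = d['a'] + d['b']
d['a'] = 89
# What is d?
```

After line 1: d = {'a': 41, 'b': 19}
After line 2 (d['c'] = 41 + 19): d = {'a': 41, 'b': 19, 'c': 60}
After line 3: d = {'a': 89, 'b': 19, 'c': 60}

{'a': 89, 'b': 19, 'c': 60}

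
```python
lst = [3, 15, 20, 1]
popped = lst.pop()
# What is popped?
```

1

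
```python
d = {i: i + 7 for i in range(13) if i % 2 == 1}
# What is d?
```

{1: 8, 3: 10, 5: 12, 7: 14, 9: 16, 11: 18}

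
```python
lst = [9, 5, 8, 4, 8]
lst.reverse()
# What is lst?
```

[8, 4, 8, 5, 9]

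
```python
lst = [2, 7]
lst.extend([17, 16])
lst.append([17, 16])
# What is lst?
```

After line 1: lst = [2, 7]
After line 2 (extend unpacks [17, 16]): lst = [2, 7, 17, 16]
After line 3 (append adds [17, 16] as single element): lst = [2, 7, 17, 16, [17, 16]]

[2, 7, 17, 16, [17, 16]]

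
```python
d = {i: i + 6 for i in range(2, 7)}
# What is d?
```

{2: 8, 3: 9, 4: 10, 5: 11, 6: 12}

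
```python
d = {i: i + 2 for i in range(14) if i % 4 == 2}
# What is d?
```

{2: 4, 6: 8, 10: 12}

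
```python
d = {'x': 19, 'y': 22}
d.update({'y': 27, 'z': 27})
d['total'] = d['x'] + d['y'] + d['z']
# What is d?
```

After line 1: d = {'x': 19, 'y': 22}
After line 2 (y overwritten, z added): d = {'x': 19, 'y': 27, 'z': 27}
After line 3 (total = 19 + 27 + 27 = 73): d = {'x': 19, 'y': 27, 'z': 27, 'total': 73}

{'x': 19, 'y': 27, 'z': 27, 'total': 73}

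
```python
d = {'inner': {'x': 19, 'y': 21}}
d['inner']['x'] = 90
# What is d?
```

After line 1: d = {'inner': {'x': 19, 'y': 21}}
After line 2 (inner x overwritten): d = {'inner': {'x': 90, 'y': 21}}

{'inner': {'x': 90, 'y': 21}}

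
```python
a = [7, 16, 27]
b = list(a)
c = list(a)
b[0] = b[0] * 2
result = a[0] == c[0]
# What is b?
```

After line 1: a = [7, 16, 27]
After line 2 (b = list(a), copy): a = [7, 16, 27], b = [7, 16, 27]
After line 3 (c = list(a) is a copy, new object): c = [7, 16, 27]
After line 4 (b[0] = 7 * 2 = 14; only b mutates (copy)): a = [7, 16, 27], b = [14, 16, 27], c = [7, 16, 27]
After line 5 (a[0] = 7, c[0] = 7; result = True)

[14, 16, 27]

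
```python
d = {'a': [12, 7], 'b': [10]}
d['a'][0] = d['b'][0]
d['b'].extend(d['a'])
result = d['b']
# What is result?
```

After line 1: d = {'a': [12, 7], 'b': [10]}
After line 2 (a[0] = b[0] = 10): d = {'a': [10, 7], 'b': [10]}
After line 3 (b.extend(a) appends [10, 7]): d = {'a': [10, 7], 'b': [10, 10, 7]}
After line 4: result = d['b'] = [10, 10, 7]

[10, 10, 7]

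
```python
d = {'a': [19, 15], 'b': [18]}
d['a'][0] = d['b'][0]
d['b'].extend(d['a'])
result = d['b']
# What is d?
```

After line 1: d = {'a': [19, 15], 'b': [18]}
After line 2 (a[0] = b[0] = 18): d = {'a': [18, 15], 'b': [18]}
After line 3 (b.extend(a) appends [18, 15]): d = {'a': [18, 15], 'b': [18, 18, 15]}
After line 4: result = d['b'] = [18, 18, 15]

{'a': [18, 15], 'b': [18, 18, 15]}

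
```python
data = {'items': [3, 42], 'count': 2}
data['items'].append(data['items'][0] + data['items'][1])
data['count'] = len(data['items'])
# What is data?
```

After line 1: data = {'items': [3, 42], 'count': 2}
After line 2 (append 3 + 42 = 45): data = {'items': [3, 42, 45], 'count': 2}
After line 3 (count = len(items) = 3): data = {'items': [3, 42, 45], 'count': 3}

{'items': [3, 42, 45], 'count': 3}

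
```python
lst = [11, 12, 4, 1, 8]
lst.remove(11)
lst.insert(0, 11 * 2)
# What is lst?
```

After line 1: lst = [11, 12, 4, 1, 8]
After line 2 (remove first 11): lst = [12, 4, 1, 8]
After line 3 (insert 22 at index 0): lst = [22, 12, 4, 1, 8]

[22, 12, 4, 1, 8]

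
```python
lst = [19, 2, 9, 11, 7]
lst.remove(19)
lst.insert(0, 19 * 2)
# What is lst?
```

After line 1: lst = [19, 2, 9, 11, 7]
After line 2 (remove first 19): lst = [2, 9, 11, 7]
After line 3 (insert 38 at index 0): lst = [38, 2, 9, 11, 7]

[38, 2, 9, 11, 7]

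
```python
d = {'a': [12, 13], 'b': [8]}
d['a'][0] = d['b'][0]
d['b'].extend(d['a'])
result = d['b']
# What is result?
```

After line 1: d = {'a': [12, 13], 'b': [8]}
After line 2 (a[0] = b[0] = 8): d = {'a': [8, 13], 'b': [8]}
After line 3 (b.extend(a) appends [8, 13]): d = {'a': [8, 13], 'b': [8, 8, 13]}
After line 4: result = d['b'] = [8, 8, 13]

[8, 8, 13]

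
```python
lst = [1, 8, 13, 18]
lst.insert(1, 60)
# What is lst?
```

[1, 60, 8, 13, 18]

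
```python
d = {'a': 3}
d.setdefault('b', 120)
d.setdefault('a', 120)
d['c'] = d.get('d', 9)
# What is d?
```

After line 1: d = {'a': 3}
After line 2 (setdefault adds 'b'=120): d = {'a': 3, 'b': 120}
After line 3 (setdefault 'a' no-op, already exists): d = {'a': 3, 'b': 120}
After line 4 (get('d', 9) returns default since 'd' not in d): d = {'a': 3, 'b': 120, 'c': 9}

{'a': 3, 'b': 120, 'c': 9}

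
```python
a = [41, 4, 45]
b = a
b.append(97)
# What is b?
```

After line 1: a = [41, 4, 45]
After line 2 (b = a is an alias, same object): a = [41, 4, 45], b = [41, 4, 45]
After line 3 (b.append mutates the shared list): a = [41, 4, 45, 97], b = [41, 4, 45, 97]

[41, 4, 45, 97]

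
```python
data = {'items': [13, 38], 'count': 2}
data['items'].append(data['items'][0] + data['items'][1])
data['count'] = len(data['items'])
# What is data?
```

After line 1: data = {'items': [13, 38], 'count': 2}
After line 2 (append 13 + 38 = 51): data = {'items': [13, 38, 51], 'count': 2}
After line 3 (count = len(items) = 3): data = {'items': [13, 38, 51], 'count': 3}

{'items': [13, 38, 51], 'count': 3}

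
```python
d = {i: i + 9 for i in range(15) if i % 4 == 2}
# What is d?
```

{2: 11, 6: 15, 10: 19, 14: 23}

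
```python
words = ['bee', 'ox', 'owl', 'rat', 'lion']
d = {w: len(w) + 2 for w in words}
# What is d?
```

{'bee': 5, 'ox': 4, 'owl': 5, 'rat': 5, 'lion': 6}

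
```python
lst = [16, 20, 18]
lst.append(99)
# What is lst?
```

[16, 20, 18, 99]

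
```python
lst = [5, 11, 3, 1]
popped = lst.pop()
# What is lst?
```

[5, 11, 3]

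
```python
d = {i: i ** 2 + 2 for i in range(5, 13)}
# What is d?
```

{5: 27, 6: 38, 7: 51, 8: 66, 9: 83, 10: 102, 11: 123, 12: 146}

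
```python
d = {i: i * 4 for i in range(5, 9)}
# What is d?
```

{5: 20, 6: 24, 7: 28, 8: 32}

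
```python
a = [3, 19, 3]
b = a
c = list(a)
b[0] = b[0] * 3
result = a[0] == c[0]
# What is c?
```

After line 1: a = [3, 19, 3]
After line 2 (b = a, alias): a = [3, 19, 3], b = [3, 19, 3]
After line 3 (c = list(a) is a copy, new object): c = [3, 19, 3]
After line 4 (b[0] = 3 * 3 = 9; mutates shared a/b): a = b = [9, 19, 3], c = [3, 19, 3]
After line 5 (a[0] = 9, c[0] = 3; result = False)

[3, 19, 3]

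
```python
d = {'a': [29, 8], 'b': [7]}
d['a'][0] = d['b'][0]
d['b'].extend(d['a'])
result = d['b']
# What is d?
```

After line 1: d = {'a': [29, 8], 'b': [7]}
After line 2 (a[0] = b[0] = 7): d = {'a': [7, 8], 'b': [7]}
After line 3 (b.extend(a) appends [7, 8]): d = {'a': [7, 8], 'b': [7, 7, 8]}
After line 4: result = d['b'] = [7, 7, 8]

{'a': [7, 8], 'b': [7, 7, 8]}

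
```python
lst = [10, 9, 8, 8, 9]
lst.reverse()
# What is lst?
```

[9, 8, 8, 9, 10]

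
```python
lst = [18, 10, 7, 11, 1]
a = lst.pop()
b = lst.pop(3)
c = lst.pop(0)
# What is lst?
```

After line 1: lst = [18, 10, 7, 11, 1]
After line 2 (pop() -> a = 1): lst = [18, 10, 7, 11]
After line 3 (pop(3) -> b = 11): lst = [18, 10, 7]
After line 4 (pop(0) -> c = 18): lst = [10, 7]

[10, 7]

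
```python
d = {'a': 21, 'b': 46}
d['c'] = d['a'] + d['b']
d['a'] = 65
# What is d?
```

After line 1: d = {'a': 21, 'b': 46}
After line 2 (d['c'] = 21 + 46): d = {'a': 21, 'b': 46, 'c': 67}
After line 3: d = {'a': 65, 'b': 46, 'c': 67}

{'a': 65, 'b': 46, 'c': 67}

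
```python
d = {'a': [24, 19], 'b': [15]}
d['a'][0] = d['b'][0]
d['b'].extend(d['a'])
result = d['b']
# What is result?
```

After line 1: d = {'a': [24, 19], 'b': [15]}
After line 2 (a[0] = b[0] = 15): d = {'a': [15, 19], 'b': [15]}
After line 3 (b.extend(a) appends [15, 19]): d = {'a': [15, 19], 'b': [15, 15, 19]}
After line 4: result = d['b'] = [15, 15, 19]

[15, 15, 19]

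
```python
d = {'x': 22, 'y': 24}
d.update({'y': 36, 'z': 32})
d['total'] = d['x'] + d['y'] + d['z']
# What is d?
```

After line 1: d = {'x': 22, 'y': 24}
After line 2 (y overwritten, z added): d = {'x': 22, 'y': 36, 'z': 32}
After line 3 (total = 22 + 36 + 32 = 90): d = {'x': 22, 'y': 36, 'z': 32, 'total': 90}

{'x': 22, 'y': 36, 'z': 32, 'total': 90}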